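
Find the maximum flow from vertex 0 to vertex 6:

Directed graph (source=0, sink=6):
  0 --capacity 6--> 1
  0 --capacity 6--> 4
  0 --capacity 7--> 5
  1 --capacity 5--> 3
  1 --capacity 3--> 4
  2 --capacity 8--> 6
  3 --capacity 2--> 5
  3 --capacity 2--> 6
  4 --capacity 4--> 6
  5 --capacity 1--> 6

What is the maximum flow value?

Computing max flow:
  Flow on (0->1): 3/6
  Flow on (0->4): 4/6
  Flow on (1->3): 3/5
  Flow on (3->5): 1/2
  Flow on (3->6): 2/2
  Flow on (4->6): 4/4
  Flow on (5->6): 1/1
Maximum flow = 7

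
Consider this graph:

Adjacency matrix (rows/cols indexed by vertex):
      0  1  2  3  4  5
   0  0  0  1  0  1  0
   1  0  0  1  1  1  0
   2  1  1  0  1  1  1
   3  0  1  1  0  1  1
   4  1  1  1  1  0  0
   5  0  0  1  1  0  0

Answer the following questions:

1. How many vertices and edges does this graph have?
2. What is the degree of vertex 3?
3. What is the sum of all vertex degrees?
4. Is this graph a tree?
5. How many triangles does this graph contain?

Count: 6 vertices, 10 edges.
Vertex 3 has neighbors [1, 2, 4, 5], degree = 4.
Handshaking lemma: 2 * 10 = 20.
A tree on 6 vertices has 5 edges. This graph has 10 edges (5 extra). Not a tree.
Number of triangles = 6.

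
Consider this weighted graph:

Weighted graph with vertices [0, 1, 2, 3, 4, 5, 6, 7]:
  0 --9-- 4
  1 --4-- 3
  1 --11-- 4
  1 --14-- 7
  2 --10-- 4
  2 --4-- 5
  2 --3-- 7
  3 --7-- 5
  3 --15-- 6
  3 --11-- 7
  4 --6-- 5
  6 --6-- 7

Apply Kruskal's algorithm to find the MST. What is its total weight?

Applying Kruskal's algorithm (sort edges by weight, add if no cycle):
  Add (2,7) w=3
  Add (1,3) w=4
  Add (2,5) w=4
  Add (4,5) w=6
  Add (6,7) w=6
  Add (3,5) w=7
  Add (0,4) w=9
  Skip (2,4) w=10 (creates cycle)
  Skip (1,4) w=11 (creates cycle)
  Skip (3,7) w=11 (creates cycle)
  Skip (1,7) w=14 (creates cycle)
  Skip (3,6) w=15 (creates cycle)
MST weight = 39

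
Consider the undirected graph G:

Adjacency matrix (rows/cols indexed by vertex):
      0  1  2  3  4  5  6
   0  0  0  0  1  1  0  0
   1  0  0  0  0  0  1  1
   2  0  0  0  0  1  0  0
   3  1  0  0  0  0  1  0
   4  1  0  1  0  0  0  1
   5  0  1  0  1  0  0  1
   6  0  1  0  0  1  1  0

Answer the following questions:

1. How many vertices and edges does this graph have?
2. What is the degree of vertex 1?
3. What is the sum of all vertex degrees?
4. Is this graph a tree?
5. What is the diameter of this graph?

Count: 7 vertices, 8 edges.
Vertex 1 has neighbors [5, 6], degree = 2.
Handshaking lemma: 2 * 8 = 16.
A tree on 7 vertices has 6 edges. This graph has 8 edges (2 extra). Not a tree.
Diameter (longest shortest path) = 3.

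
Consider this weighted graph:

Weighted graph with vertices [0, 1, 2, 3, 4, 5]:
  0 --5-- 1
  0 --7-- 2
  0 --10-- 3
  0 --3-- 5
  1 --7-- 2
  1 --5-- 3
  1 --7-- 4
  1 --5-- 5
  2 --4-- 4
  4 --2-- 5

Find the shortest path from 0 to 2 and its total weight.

Using Dijkstra's algorithm from vertex 0:
Shortest path: 0 -> 2
Total weight: 7 = 7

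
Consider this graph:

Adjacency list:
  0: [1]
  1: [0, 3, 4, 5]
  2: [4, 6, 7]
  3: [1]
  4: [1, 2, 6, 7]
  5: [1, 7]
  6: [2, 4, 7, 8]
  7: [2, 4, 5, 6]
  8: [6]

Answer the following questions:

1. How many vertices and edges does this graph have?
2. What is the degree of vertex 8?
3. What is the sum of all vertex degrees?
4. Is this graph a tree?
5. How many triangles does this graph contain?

Count: 9 vertices, 12 edges.
Vertex 8 has neighbors [6], degree = 1.
Handshaking lemma: 2 * 12 = 24.
A tree on 9 vertices has 8 edges. This graph has 12 edges (4 extra). Not a tree.
Number of triangles = 4.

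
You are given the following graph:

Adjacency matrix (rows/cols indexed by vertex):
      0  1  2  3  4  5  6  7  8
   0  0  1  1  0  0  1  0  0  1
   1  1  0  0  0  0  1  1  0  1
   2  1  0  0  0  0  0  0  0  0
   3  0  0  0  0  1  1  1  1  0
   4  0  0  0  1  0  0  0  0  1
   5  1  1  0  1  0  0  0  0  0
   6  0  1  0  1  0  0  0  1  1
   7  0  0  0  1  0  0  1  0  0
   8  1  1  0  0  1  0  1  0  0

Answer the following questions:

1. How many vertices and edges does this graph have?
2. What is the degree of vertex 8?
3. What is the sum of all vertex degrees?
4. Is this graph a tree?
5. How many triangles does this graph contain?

Count: 9 vertices, 14 edges.
Vertex 8 has neighbors [0, 1, 4, 6], degree = 4.
Handshaking lemma: 2 * 14 = 28.
A tree on 9 vertices has 8 edges. This graph has 14 edges (6 extra). Not a tree.
Number of triangles = 4.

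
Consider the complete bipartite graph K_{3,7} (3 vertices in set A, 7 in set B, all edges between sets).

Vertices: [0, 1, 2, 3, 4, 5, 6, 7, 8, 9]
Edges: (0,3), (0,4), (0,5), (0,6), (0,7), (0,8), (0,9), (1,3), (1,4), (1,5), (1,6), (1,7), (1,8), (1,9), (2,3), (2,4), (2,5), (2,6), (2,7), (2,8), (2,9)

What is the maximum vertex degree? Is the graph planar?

Set-A vertices have degree 7; set-B vertices have degree 3. Maximum degree = max(3,7) = 7.
K_{3,7} contains K_{3,3} as a subgraph (since both sides have >= 3 vertices); by Kuratowski's theorem it is not planar.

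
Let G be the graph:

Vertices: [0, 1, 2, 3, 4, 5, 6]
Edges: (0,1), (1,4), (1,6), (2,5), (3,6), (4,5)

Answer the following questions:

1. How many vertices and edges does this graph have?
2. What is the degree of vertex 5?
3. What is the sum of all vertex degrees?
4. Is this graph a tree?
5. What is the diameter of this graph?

Count: 7 vertices, 6 edges.
Vertex 5 has neighbors [2, 4], degree = 2.
Handshaking lemma: 2 * 6 = 12.
A graph is a tree iff it is connected and has exactly n-1 edges. This graph is connected (all 7 vertices in one component) and has 7-1 = 6 edges. It is a tree.
Diameter (longest shortest path) = 5.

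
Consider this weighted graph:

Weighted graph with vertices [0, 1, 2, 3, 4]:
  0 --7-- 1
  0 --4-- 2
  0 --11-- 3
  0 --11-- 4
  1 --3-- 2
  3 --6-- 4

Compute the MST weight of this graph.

Applying Kruskal's algorithm (sort edges by weight, add if no cycle):
  Add (1,2) w=3
  Add (0,2) w=4
  Add (3,4) w=6
  Skip (0,1) w=7 (creates cycle)
  Add (0,3) w=11
  Skip (0,4) w=11 (creates cycle)
MST weight = 24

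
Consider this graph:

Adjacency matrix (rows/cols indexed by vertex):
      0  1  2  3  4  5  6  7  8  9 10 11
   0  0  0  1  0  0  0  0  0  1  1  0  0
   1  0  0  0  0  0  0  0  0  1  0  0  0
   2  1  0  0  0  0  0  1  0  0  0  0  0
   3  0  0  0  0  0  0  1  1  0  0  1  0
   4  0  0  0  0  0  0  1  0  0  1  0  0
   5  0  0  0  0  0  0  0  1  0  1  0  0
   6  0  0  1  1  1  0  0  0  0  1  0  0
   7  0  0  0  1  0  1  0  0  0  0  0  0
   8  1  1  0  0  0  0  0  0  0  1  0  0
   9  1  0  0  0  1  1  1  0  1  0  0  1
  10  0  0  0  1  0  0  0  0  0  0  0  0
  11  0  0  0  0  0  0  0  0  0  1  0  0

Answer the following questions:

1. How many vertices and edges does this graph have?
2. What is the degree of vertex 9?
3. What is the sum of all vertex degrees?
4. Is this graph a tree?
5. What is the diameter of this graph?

Count: 12 vertices, 15 edges.
Vertex 9 has neighbors [0, 4, 5, 6, 8, 11], degree = 6.
Handshaking lemma: 2 * 15 = 30.
A tree on 12 vertices has 11 edges. This graph has 15 edges (4 extra). Not a tree.
Diameter (longest shortest path) = 5.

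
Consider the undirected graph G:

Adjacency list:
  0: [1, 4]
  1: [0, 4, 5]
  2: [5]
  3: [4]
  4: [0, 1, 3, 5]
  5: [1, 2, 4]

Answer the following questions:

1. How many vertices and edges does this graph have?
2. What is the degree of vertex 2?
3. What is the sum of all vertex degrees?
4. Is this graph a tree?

Count: 6 vertices, 7 edges.
Vertex 2 has neighbors [5], degree = 1.
Handshaking lemma: 2 * 7 = 14.
A tree on 6 vertices has 5 edges. This graph has 7 edges (2 extra). Not a tree.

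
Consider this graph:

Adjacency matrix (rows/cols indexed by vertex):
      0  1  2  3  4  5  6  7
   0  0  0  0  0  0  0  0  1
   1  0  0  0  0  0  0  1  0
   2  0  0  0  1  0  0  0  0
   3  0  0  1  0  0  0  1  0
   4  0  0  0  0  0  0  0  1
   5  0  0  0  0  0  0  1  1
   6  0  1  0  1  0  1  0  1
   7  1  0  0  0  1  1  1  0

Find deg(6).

Vertex 6 has neighbors [1, 3, 5, 7], so deg(6) = 4.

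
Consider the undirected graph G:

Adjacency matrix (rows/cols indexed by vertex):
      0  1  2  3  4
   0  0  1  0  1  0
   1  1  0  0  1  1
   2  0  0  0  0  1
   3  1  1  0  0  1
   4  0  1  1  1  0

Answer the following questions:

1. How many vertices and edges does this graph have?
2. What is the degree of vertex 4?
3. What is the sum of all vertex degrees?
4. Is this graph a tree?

Count: 5 vertices, 6 edges.
Vertex 4 has neighbors [1, 2, 3], degree = 3.
Handshaking lemma: 2 * 6 = 12.
A tree on 5 vertices has 4 edges. This graph has 6 edges (2 extra). Not a tree.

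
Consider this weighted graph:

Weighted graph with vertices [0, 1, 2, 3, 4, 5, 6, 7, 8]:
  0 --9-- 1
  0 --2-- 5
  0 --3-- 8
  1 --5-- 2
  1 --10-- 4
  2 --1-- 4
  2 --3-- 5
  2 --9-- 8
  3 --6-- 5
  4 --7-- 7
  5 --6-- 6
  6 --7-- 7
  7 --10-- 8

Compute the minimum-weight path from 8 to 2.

Using Dijkstra's algorithm from vertex 8:
Shortest path: 8 -> 0 -> 5 -> 2
Total weight: 3 + 2 + 3 = 8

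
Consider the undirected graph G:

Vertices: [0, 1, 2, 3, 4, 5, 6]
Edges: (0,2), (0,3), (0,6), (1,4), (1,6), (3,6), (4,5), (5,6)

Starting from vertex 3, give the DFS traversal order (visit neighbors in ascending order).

DFS from vertex 3 (neighbors processed in ascending order):
Visit order: 3, 0, 2, 6, 1, 4, 5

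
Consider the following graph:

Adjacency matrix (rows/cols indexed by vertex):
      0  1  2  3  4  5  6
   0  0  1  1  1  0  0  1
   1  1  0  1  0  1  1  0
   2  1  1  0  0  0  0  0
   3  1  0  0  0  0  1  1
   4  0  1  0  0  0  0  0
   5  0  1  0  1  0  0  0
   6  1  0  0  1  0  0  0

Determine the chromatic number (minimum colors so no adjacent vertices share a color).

The graph has a maximum clique of size 3 (lower bound on chromatic number).
A valid 3-coloring: {0: 0, 1: 1, 2: 2, 3: 1, 4: 0, 5: 0, 6: 2}.
Chromatic number = 3.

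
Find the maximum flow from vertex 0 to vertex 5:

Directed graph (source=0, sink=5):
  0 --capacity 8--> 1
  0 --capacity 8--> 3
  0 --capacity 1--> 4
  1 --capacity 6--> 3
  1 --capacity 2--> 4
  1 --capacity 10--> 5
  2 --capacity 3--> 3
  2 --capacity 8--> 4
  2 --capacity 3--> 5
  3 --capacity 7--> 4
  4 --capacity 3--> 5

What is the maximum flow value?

Computing max flow:
  Flow on (0->1): 8/8
  Flow on (0->3): 3/8
  Flow on (1->5): 8/10
  Flow on (3->4): 3/7
  Flow on (4->5): 3/3
Maximum flow = 11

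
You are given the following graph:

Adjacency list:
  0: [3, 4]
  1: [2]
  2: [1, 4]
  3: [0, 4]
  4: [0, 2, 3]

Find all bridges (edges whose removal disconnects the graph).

A bridge is an edge whose removal increases the number of connected components.
Bridges found: (1,2), (2,4)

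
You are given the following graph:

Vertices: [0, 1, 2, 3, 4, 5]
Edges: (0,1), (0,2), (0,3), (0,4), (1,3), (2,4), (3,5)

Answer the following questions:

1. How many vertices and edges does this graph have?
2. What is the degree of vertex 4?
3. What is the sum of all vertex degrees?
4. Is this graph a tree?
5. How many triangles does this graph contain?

Count: 6 vertices, 7 edges.
Vertex 4 has neighbors [0, 2], degree = 2.
Handshaking lemma: 2 * 7 = 14.
A tree on 6 vertices has 5 edges. This graph has 7 edges (2 extra). Not a tree.
Number of triangles = 2.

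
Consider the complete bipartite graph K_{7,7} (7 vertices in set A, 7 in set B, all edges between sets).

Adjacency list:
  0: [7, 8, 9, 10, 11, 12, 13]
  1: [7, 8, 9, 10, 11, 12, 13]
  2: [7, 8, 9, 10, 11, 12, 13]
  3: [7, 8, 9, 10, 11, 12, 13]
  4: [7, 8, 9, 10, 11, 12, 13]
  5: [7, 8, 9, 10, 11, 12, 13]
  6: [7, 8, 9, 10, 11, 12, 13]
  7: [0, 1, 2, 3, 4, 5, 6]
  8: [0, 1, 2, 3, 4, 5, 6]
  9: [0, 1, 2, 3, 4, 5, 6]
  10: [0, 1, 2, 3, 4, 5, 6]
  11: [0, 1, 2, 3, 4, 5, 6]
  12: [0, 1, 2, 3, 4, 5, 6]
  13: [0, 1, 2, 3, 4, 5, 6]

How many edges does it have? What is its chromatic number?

K_{7,7} has 7 * 7 = 49 edges.
Bipartite graphs have chromatic number 2 (color each partition differently).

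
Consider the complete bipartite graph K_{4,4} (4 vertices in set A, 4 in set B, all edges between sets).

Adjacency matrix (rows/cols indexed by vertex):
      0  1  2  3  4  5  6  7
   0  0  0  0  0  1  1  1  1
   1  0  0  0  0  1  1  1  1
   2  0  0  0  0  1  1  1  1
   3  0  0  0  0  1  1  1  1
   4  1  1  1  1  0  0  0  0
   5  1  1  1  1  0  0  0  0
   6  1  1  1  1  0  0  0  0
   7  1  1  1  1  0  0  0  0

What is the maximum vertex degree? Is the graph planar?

Set-A vertices have degree 4; set-B vertices have degree 4. Maximum degree = max(4,4) = 4.
K_{4,4} contains K_{3,3} as a subgraph (since both sides have >= 3 vertices); by Kuratowski's theorem it is not planar.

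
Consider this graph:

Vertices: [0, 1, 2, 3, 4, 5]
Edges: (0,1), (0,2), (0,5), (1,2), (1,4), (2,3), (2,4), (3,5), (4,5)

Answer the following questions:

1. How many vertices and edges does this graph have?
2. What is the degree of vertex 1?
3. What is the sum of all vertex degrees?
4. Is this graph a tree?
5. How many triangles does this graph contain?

Count: 6 vertices, 9 edges.
Vertex 1 has neighbors [0, 2, 4], degree = 3.
Handshaking lemma: 2 * 9 = 18.
A tree on 6 vertices has 5 edges. This graph has 9 edges (4 extra). Not a tree.
Number of triangles = 2.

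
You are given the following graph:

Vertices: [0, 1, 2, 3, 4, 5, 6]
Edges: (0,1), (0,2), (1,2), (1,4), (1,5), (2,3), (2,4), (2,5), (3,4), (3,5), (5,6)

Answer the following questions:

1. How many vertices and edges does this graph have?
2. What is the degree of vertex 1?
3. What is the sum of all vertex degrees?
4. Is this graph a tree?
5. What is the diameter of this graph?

Count: 7 vertices, 11 edges.
Vertex 1 has neighbors [0, 2, 4, 5], degree = 4.
Handshaking lemma: 2 * 11 = 22.
A tree on 7 vertices has 6 edges. This graph has 11 edges (5 extra). Not a tree.
Diameter (longest shortest path) = 3.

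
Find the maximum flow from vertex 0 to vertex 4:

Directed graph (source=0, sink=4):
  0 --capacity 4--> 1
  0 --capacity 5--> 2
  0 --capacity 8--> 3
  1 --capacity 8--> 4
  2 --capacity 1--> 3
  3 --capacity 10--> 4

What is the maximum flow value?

Computing max flow:
  Flow on (0->1): 4/4
  Flow on (0->2): 1/5
  Flow on (0->3): 8/8
  Flow on (1->4): 4/8
  Flow on (2->3): 1/1
  Flow on (3->4): 9/10
Maximum flow = 13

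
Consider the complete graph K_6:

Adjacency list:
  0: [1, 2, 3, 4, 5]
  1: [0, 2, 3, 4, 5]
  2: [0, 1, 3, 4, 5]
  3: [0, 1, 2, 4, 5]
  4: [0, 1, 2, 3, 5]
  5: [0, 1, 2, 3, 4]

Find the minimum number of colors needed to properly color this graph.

In K_6, every vertex is adjacent to every other vertex.
Each vertex needs a unique color.
Chromatic number = 6.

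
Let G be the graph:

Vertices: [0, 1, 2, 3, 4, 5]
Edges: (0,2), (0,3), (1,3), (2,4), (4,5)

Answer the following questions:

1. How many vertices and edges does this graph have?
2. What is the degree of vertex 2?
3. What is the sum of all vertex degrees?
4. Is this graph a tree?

Count: 6 vertices, 5 edges.
Vertex 2 has neighbors [0, 4], degree = 2.
Handshaking lemma: 2 * 5 = 10.
A graph is a tree iff it is connected and has exactly n-1 edges. This graph is connected (all 6 vertices in one component) and has 6-1 = 5 edges. It is a tree.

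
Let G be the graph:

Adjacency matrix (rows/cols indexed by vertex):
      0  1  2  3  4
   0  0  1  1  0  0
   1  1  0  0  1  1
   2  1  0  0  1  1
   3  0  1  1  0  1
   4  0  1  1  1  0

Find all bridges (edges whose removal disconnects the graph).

No bridges found. The graph is 2-edge-connected (no single edge removal disconnects it).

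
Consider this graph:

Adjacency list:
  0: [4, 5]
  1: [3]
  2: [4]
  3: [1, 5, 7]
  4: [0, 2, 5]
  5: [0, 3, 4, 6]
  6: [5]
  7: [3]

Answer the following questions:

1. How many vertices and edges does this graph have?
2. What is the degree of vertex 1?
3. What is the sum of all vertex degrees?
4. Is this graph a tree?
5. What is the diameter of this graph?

Count: 8 vertices, 8 edges.
Vertex 1 has neighbors [3], degree = 1.
Handshaking lemma: 2 * 8 = 16.
A tree on 8 vertices has 7 edges. This graph has 8 edges (1 extra). Not a tree.
Diameter (longest shortest path) = 4.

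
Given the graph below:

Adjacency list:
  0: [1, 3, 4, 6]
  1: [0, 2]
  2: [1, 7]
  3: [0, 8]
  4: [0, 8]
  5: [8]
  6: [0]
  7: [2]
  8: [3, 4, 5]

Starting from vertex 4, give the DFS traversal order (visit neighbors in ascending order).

DFS from vertex 4 (neighbors processed in ascending order):
Visit order: 4, 0, 1, 2, 7, 3, 8, 5, 6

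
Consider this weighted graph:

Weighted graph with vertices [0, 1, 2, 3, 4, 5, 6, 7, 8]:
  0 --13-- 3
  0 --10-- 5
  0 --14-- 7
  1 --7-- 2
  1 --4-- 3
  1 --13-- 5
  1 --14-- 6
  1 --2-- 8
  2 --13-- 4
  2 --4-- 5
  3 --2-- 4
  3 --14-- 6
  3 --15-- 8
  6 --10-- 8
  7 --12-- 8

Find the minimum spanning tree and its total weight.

Applying Kruskal's algorithm (sort edges by weight, add if no cycle):
  Add (1,8) w=2
  Add (3,4) w=2
  Add (1,3) w=4
  Add (2,5) w=4
  Add (1,2) w=7
  Add (0,5) w=10
  Add (6,8) w=10
  Add (7,8) w=12
  Skip (0,3) w=13 (creates cycle)
  Skip (1,5) w=13 (creates cycle)
  Skip (2,4) w=13 (creates cycle)
  Skip (0,7) w=14 (creates cycle)
  Skip (1,6) w=14 (creates cycle)
  Skip (3,6) w=14 (creates cycle)
  Skip (3,8) w=15 (creates cycle)
MST weight = 51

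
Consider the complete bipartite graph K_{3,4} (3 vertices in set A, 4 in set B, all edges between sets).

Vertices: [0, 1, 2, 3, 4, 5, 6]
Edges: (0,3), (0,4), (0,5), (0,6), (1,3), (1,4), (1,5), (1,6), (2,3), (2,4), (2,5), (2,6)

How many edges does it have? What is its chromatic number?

K_{3,4} has 3 * 4 = 12 edges.
Bipartite graphs have chromatic number 2 (color each partition differently).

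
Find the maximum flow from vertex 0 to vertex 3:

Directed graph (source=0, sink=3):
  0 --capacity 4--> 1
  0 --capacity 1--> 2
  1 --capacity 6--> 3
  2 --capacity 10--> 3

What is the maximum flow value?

Computing max flow:
  Flow on (0->1): 4/4
  Flow on (0->2): 1/1
  Flow on (1->3): 4/6
  Flow on (2->3): 1/10
Maximum flow = 5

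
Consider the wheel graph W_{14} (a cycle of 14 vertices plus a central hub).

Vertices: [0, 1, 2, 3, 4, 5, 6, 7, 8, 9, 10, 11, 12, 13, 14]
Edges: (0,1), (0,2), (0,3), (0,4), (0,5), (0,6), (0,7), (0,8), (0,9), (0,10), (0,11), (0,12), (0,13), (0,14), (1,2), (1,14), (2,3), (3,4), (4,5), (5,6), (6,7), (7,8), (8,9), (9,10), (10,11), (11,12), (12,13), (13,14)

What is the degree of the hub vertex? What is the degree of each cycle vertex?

The hub connects to all 14 cycle vertices, so deg(hub) = 14.
Each cycle vertex connects to 2 neighbors on the cycle plus the hub, so deg(cycle vertex) = 3.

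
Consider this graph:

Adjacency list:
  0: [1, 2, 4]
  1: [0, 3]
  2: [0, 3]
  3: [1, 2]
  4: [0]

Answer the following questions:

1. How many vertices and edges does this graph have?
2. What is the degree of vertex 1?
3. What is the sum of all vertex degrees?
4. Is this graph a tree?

Count: 5 vertices, 5 edges.
Vertex 1 has neighbors [0, 3], degree = 2.
Handshaking lemma: 2 * 5 = 10.
A tree on 5 vertices has 4 edges. This graph has 5 edges (1 extra). Not a tree.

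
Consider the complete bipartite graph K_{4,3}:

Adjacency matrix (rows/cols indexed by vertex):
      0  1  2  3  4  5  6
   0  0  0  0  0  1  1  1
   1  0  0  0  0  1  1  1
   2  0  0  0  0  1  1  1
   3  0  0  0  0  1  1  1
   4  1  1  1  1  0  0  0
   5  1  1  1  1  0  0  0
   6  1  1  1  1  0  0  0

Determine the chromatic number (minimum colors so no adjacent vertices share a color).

K_{4,3} is bipartite: vertices split into two independent sets of size 4 and 3.
Color one set 0, the other 1. No adjacent vertices share a color.
Chromatic number = 2.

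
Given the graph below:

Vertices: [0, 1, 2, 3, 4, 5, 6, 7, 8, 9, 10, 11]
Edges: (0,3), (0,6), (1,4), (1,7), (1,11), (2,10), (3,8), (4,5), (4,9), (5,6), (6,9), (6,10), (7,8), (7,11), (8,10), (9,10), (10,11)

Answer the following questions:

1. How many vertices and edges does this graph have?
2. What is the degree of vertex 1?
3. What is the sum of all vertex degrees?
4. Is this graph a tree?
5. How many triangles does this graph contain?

Count: 12 vertices, 17 edges.
Vertex 1 has neighbors [4, 7, 11], degree = 3.
Handshaking lemma: 2 * 17 = 34.
A tree on 12 vertices has 11 edges. This graph has 17 edges (6 extra). Not a tree.
Number of triangles = 2.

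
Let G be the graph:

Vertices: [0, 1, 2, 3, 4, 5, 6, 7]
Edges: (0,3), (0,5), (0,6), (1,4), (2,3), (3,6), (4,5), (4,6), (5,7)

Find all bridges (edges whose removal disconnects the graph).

A bridge is an edge whose removal increases the number of connected components.
Bridges found: (1,4), (2,3), (5,7)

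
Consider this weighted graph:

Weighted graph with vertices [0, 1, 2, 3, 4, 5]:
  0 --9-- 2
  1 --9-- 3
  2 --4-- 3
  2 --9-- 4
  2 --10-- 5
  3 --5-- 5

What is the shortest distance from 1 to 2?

Using Dijkstra's algorithm from vertex 1:
Shortest path: 1 -> 3 -> 2
Total weight: 9 + 4 = 13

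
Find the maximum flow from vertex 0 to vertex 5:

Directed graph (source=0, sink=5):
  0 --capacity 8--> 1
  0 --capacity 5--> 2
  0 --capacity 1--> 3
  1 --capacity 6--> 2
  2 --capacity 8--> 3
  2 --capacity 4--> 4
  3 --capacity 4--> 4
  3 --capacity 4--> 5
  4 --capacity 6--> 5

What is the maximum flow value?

Computing max flow:
  Flow on (0->1): 6/8
  Flow on (0->2): 3/5
  Flow on (0->3): 1/1
  Flow on (1->2): 6/6
  Flow on (2->3): 7/8
  Flow on (2->4): 2/4
  Flow on (3->4): 4/4
  Flow on (3->5): 4/4
  Flow on (4->5): 6/6
Maximum flow = 10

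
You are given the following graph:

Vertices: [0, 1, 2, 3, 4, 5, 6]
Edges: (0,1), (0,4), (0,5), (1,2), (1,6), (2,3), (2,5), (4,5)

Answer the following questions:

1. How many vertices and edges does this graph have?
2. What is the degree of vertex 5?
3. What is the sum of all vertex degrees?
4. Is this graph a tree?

Count: 7 vertices, 8 edges.
Vertex 5 has neighbors [0, 2, 4], degree = 3.
Handshaking lemma: 2 * 8 = 16.
A tree on 7 vertices has 6 edges. This graph has 8 edges (2 extra). Not a tree.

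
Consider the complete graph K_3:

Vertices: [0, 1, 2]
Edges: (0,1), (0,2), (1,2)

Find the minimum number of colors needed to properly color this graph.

In K_3, every vertex is adjacent to every other vertex.
Each vertex needs a unique color.
Chromatic number = 3.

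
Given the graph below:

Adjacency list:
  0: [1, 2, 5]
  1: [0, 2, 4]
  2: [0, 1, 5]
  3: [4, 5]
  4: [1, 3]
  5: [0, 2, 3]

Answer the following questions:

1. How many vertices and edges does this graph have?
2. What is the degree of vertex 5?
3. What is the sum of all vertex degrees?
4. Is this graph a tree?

Count: 6 vertices, 8 edges.
Vertex 5 has neighbors [0, 2, 3], degree = 3.
Handshaking lemma: 2 * 8 = 16.
A tree on 6 vertices has 5 edges. This graph has 8 edges (3 extra). Not a tree.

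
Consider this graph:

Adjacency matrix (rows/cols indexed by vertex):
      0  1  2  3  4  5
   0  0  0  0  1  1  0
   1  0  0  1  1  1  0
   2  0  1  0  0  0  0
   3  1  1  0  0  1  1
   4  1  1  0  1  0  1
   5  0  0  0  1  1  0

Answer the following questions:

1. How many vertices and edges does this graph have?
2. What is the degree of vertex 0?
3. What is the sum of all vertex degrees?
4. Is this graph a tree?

Count: 6 vertices, 8 edges.
Vertex 0 has neighbors [3, 4], degree = 2.
Handshaking lemma: 2 * 8 = 16.
A tree on 6 vertices has 5 edges. This graph has 8 edges (3 extra). Not a tree.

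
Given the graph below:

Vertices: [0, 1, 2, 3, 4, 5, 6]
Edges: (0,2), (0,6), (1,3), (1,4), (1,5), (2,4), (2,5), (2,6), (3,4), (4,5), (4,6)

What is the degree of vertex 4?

Vertex 4 has neighbors [1, 2, 3, 5, 6], so deg(4) = 5.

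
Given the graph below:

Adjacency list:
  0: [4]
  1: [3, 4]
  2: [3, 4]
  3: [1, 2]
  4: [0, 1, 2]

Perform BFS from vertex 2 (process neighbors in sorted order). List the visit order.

BFS from vertex 2 (neighbors processed in ascending order):
Visit order: 2, 3, 4, 1, 0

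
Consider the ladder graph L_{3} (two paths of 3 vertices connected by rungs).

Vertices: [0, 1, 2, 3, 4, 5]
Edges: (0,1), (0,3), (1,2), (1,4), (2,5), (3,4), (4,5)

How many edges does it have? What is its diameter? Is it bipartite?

Ladder graph L_{3}: 3 rungs + 2 * (3-1) path edges = 3 + 4 = 7 edges.
Diameter = 3.
Ladder graphs are bipartite (alternating coloring along each path).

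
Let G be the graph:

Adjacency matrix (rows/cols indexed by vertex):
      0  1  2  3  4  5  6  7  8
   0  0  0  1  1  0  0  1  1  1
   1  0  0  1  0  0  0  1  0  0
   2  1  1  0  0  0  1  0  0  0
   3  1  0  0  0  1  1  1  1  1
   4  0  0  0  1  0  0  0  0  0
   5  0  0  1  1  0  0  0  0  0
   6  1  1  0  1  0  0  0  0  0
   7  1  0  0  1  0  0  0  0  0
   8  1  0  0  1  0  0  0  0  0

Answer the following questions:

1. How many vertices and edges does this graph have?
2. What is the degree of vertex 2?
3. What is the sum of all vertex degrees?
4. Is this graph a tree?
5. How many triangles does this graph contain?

Count: 9 vertices, 13 edges.
Vertex 2 has neighbors [0, 1, 5], degree = 3.
Handshaking lemma: 2 * 13 = 26.
A tree on 9 vertices has 8 edges. This graph has 13 edges (5 extra). Not a tree.
Number of triangles = 3.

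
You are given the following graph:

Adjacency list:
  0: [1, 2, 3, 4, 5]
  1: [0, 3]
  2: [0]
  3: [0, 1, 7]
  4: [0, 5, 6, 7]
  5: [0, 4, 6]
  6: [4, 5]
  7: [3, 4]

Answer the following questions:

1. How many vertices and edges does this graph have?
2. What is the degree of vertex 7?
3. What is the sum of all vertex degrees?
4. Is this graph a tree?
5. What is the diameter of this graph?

Count: 8 vertices, 11 edges.
Vertex 7 has neighbors [3, 4], degree = 2.
Handshaking lemma: 2 * 11 = 22.
A tree on 8 vertices has 7 edges. This graph has 11 edges (4 extra). Not a tree.
Diameter (longest shortest path) = 3.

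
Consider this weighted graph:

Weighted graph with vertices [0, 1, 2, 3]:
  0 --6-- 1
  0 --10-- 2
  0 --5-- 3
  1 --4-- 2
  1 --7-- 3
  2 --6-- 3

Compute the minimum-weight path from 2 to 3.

Using Dijkstra's algorithm from vertex 2:
Shortest path: 2 -> 3
Total weight: 6 = 6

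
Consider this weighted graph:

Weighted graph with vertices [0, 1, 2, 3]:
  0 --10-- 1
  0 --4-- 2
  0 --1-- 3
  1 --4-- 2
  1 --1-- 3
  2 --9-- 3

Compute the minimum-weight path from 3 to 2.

Using Dijkstra's algorithm from vertex 3:
Shortest path: 3 -> 1 -> 2
Total weight: 1 + 4 = 5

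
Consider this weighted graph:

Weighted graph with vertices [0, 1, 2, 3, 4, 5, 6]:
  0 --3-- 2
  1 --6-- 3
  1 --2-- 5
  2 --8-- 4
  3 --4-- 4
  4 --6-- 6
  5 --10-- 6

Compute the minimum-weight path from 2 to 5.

Using Dijkstra's algorithm from vertex 2:
Shortest path: 2 -> 4 -> 3 -> 1 -> 5
Total weight: 8 + 4 + 6 + 2 = 20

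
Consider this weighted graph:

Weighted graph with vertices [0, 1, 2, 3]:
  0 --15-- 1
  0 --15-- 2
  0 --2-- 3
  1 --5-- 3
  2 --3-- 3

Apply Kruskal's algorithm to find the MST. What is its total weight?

Applying Kruskal's algorithm (sort edges by weight, add if no cycle):
  Add (0,3) w=2
  Add (2,3) w=3
  Add (1,3) w=5
  Skip (0,1) w=15 (creates cycle)
  Skip (0,2) w=15 (creates cycle)
MST weight = 10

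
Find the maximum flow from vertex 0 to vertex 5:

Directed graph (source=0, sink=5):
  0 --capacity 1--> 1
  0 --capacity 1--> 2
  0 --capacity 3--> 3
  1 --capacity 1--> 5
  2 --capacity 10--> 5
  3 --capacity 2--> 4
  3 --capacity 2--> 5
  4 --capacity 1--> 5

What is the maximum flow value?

Computing max flow:
  Flow on (0->1): 1/1
  Flow on (0->2): 1/1
  Flow on (0->3): 3/3
  Flow on (1->5): 1/1
  Flow on (2->5): 1/10
  Flow on (3->4): 1/2
  Flow on (3->5): 2/2
  Flow on (4->5): 1/1
Maximum flow = 5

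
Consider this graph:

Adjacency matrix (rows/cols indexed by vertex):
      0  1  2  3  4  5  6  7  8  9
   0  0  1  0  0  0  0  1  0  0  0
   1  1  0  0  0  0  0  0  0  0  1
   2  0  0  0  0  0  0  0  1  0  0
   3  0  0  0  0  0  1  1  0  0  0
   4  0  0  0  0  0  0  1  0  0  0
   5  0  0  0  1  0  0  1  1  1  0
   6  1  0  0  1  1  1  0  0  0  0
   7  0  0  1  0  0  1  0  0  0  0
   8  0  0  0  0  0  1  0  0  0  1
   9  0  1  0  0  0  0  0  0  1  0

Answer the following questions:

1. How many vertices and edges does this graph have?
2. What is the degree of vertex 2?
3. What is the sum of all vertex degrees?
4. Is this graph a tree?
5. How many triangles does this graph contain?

Count: 10 vertices, 11 edges.
Vertex 2 has neighbors [7], degree = 1.
Handshaking lemma: 2 * 11 = 22.
A tree on 10 vertices has 9 edges. This graph has 11 edges (2 extra). Not a tree.
Number of triangles = 1.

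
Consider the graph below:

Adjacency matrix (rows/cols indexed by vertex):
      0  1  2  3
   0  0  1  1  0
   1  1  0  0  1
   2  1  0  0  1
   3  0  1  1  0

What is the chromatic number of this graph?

The graph has a maximum clique of size 2 (lower bound on chromatic number).
A valid 2-coloring: {0: 0, 1: 1, 2: 1, 3: 0}.
Chromatic number = 2.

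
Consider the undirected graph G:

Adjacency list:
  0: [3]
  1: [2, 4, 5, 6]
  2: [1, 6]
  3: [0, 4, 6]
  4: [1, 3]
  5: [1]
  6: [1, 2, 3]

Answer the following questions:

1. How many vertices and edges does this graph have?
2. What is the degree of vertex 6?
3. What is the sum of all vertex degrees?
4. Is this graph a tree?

Count: 7 vertices, 8 edges.
Vertex 6 has neighbors [1, 2, 3], degree = 3.
Handshaking lemma: 2 * 8 = 16.
A tree on 7 vertices has 6 edges. This graph has 8 edges (2 extra). Not a tree.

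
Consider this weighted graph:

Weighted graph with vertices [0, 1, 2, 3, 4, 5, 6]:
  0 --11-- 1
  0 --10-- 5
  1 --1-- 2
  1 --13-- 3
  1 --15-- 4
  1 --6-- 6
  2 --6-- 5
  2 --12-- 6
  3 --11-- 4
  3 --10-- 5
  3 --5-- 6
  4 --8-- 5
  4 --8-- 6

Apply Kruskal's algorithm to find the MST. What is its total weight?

Applying Kruskal's algorithm (sort edges by weight, add if no cycle):
  Add (1,2) w=1
  Add (3,6) w=5
  Add (1,6) w=6
  Add (2,5) w=6
  Add (4,5) w=8
  Skip (4,6) w=8 (creates cycle)
  Add (0,5) w=10
  Skip (3,5) w=10 (creates cycle)
  Skip (0,1) w=11 (creates cycle)
  Skip (3,4) w=11 (creates cycle)
  Skip (2,6) w=12 (creates cycle)
  Skip (1,3) w=13 (creates cycle)
  Skip (1,4) w=15 (creates cycle)
MST weight = 36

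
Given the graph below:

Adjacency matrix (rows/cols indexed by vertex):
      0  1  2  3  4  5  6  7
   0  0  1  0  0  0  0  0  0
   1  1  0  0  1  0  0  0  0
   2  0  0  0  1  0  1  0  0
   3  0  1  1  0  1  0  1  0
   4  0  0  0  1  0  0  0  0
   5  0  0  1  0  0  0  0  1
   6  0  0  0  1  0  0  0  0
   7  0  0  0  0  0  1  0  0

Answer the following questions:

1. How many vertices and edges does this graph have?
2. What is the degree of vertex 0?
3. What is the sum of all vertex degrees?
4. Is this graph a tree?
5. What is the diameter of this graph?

Count: 8 vertices, 7 edges.
Vertex 0 has neighbors [1], degree = 1.
Handshaking lemma: 2 * 7 = 14.
A graph is a tree iff it is connected and has exactly n-1 edges. This graph is connected (all 8 vertices in one component) and has 8-1 = 7 edges. It is a tree.
Diameter (longest shortest path) = 5.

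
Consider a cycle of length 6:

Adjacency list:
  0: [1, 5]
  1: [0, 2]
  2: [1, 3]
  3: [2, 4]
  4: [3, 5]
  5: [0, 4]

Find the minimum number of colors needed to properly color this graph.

This is an even cycle (C_6). Even cycles are bipartite.
Chromatic number = 2.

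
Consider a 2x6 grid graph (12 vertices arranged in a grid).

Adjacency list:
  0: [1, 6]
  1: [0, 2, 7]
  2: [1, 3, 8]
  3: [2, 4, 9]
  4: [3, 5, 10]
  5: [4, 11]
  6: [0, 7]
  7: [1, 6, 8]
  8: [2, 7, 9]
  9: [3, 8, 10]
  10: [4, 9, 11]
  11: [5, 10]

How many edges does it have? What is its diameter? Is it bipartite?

A 2x6 grid has 6 vertical edges and 10 horizontal edges.
Total edges = 6 + 10 = 16.
Diameter = (2-1) + (6-1) = 6 (corner to opposite corner).
Grid graphs are bipartite (checkerboard coloring).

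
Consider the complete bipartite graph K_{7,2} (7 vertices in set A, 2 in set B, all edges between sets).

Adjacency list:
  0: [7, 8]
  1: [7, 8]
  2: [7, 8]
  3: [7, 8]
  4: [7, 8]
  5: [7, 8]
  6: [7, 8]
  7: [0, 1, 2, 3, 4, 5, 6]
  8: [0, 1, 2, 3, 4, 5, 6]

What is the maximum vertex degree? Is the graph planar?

Set-A vertices have degree 2; set-B vertices have degree 7. Maximum degree = max(7,2) = 7.
min(7,2) <= 2, so K_{7,2} avoids a K_{3,3} subdivision and is planar.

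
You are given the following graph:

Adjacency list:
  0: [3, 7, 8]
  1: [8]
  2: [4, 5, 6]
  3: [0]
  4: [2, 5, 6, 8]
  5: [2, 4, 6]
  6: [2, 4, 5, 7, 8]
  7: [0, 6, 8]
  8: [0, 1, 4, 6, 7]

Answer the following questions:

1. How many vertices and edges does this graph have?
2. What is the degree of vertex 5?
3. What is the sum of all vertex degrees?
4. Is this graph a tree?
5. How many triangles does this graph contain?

Count: 9 vertices, 14 edges.
Vertex 5 has neighbors [2, 4, 6], degree = 3.
Handshaking lemma: 2 * 14 = 28.
A tree on 9 vertices has 8 edges. This graph has 14 edges (6 extra). Not a tree.
Number of triangles = 7.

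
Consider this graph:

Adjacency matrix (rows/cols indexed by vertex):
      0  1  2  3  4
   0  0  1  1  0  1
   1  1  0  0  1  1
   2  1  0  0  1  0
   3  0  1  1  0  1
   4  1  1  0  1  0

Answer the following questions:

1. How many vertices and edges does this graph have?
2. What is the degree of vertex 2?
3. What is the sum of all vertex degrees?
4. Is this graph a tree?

Count: 5 vertices, 7 edges.
Vertex 2 has neighbors [0, 3], degree = 2.
Handshaking lemma: 2 * 7 = 14.
A tree on 5 vertices has 4 edges. This graph has 7 edges (3 extra). Not a tree.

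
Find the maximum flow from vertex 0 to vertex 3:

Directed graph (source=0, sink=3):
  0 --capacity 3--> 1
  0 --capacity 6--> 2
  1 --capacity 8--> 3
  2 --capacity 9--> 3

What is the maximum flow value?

Computing max flow:
  Flow on (0->1): 3/3
  Flow on (0->2): 6/6
  Flow on (1->3): 3/8
  Flow on (2->3): 6/9
Maximum flow = 9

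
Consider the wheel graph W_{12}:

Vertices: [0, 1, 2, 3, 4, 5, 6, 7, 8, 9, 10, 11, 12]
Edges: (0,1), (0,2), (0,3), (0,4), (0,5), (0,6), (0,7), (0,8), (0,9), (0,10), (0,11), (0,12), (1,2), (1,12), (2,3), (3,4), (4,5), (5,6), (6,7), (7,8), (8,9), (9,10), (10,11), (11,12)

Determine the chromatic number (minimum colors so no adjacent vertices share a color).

W_{12} = C_{12} plus a hub adjacent to every cycle vertex.
The outer cycle needs 2 colors (even cycle); the hub is adjacent to all of them so needs a fresh color.
Chromatic number = 2 + 1 = 3.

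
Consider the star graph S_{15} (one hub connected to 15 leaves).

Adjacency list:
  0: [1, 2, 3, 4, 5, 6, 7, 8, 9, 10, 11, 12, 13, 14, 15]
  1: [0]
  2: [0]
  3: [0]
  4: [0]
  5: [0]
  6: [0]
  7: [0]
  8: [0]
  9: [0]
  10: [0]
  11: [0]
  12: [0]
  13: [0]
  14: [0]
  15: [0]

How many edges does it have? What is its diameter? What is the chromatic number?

Star graph S_{15}: the hub connects to all 15 leaves.
Edges = 15.
Diameter = 2 (any leaf to hub is 1, leaf to leaf through hub is 2).
Star graphs are bipartite (hub vs leaves), so chromatic number = 2.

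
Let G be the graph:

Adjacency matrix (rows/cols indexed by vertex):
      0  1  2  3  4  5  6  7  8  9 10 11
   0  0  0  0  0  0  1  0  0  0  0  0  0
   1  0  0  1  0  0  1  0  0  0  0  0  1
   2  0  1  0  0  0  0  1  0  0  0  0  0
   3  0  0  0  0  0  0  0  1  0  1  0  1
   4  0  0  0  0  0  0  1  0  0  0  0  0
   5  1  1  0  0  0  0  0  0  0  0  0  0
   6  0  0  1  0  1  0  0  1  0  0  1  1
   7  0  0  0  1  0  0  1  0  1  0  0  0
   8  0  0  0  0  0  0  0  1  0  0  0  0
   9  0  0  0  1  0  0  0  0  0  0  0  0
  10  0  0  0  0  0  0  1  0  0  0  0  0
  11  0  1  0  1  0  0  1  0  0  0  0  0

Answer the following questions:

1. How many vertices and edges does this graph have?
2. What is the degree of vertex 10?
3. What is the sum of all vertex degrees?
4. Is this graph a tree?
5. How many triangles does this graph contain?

Count: 12 vertices, 13 edges.
Vertex 10 has neighbors [6], degree = 1.
Handshaking lemma: 2 * 13 = 26.
A tree on 12 vertices has 11 edges. This graph has 13 edges (2 extra). Not a tree.
Number of triangles = 0.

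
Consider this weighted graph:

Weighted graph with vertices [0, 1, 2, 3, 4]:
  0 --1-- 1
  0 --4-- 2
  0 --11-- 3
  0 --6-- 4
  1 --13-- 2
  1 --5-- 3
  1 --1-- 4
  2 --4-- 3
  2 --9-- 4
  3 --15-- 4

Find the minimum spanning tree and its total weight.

Applying Kruskal's algorithm (sort edges by weight, add if no cycle):
  Add (0,1) w=1
  Add (1,4) w=1
  Add (0,2) w=4
  Add (2,3) w=4
  Skip (1,3) w=5 (creates cycle)
  Skip (0,4) w=6 (creates cycle)
  Skip (2,4) w=9 (creates cycle)
  Skip (0,3) w=11 (creates cycle)
  Skip (1,2) w=13 (creates cycle)
  Skip (3,4) w=15 (creates cycle)
MST weight = 10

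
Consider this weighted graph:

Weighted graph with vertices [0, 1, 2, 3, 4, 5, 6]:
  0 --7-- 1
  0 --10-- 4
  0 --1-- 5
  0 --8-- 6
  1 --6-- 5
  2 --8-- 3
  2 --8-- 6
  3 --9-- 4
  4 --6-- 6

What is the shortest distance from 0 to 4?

Using Dijkstra's algorithm from vertex 0:
Shortest path: 0 -> 4
Total weight: 10 = 10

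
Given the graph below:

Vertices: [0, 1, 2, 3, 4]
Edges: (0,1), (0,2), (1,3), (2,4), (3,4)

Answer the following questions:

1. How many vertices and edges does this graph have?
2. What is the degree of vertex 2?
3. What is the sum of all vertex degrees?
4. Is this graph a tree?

Count: 5 vertices, 5 edges.
Vertex 2 has neighbors [0, 4], degree = 2.
Handshaking lemma: 2 * 5 = 10.
A tree on 5 vertices has 4 edges. This graph has 5 edges (1 extra). Not a tree.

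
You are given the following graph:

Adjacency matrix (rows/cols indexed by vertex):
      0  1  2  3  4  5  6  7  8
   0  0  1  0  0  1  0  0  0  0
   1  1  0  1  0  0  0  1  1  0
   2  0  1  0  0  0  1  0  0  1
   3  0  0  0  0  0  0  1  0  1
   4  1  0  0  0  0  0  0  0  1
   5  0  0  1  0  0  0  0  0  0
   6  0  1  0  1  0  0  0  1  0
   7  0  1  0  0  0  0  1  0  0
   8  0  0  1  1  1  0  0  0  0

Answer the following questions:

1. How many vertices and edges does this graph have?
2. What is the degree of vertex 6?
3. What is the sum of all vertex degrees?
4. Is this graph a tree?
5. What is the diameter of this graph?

Count: 9 vertices, 11 edges.
Vertex 6 has neighbors [1, 3, 7], degree = 3.
Handshaking lemma: 2 * 11 = 22.
A tree on 9 vertices has 8 edges. This graph has 11 edges (3 extra). Not a tree.
Diameter (longest shortest path) = 3.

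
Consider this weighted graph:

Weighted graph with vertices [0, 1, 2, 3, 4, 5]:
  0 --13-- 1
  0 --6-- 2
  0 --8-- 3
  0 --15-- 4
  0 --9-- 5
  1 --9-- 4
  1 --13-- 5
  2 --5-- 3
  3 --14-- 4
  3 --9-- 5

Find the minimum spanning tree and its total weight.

Applying Kruskal's algorithm (sort edges by weight, add if no cycle):
  Add (2,3) w=5
  Add (0,2) w=6
  Skip (0,3) w=8 (creates cycle)
  Add (0,5) w=9
  Add (1,4) w=9
  Skip (3,5) w=9 (creates cycle)
  Add (0,1) w=13
  Skip (1,5) w=13 (creates cycle)
  Skip (3,4) w=14 (creates cycle)
  Skip (0,4) w=15 (creates cycle)
MST weight = 42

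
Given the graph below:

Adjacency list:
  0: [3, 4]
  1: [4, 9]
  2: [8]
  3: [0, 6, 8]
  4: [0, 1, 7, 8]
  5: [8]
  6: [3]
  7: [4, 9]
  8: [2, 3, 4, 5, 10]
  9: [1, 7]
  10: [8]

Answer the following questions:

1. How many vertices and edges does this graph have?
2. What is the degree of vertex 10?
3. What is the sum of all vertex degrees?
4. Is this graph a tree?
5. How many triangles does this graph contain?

Count: 11 vertices, 12 edges.
Vertex 10 has neighbors [8], degree = 1.
Handshaking lemma: 2 * 12 = 24.
A tree on 11 vertices has 10 edges. This graph has 12 edges (2 extra). Not a tree.
Number of triangles = 0.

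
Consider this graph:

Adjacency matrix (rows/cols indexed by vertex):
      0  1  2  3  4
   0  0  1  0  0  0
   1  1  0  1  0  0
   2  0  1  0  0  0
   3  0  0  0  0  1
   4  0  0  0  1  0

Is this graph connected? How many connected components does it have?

Checking connectivity: the graph has 2 connected component(s).
Components: [[0, 1, 2], [3, 4]]. The graph is NOT connected.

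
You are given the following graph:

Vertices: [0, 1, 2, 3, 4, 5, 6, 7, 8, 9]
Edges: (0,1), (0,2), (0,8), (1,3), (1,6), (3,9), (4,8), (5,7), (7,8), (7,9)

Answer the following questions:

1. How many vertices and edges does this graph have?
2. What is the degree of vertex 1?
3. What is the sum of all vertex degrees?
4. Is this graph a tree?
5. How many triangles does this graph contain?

Count: 10 vertices, 10 edges.
Vertex 1 has neighbors [0, 3, 6], degree = 3.
Handshaking lemma: 2 * 10 = 20.
A tree on 10 vertices has 9 edges. This graph has 10 edges (1 extra). Not a tree.
Number of triangles = 0.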